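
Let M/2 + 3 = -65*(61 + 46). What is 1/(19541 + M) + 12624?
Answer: 71010001/5625 ≈ 12624.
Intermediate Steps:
M = -13916 (M = -6 + 2*(-65*(61 + 46)) = -6 + 2*(-65*107) = -6 + 2*(-6955) = -6 - 13910 = -13916)
1/(19541 + M) + 12624 = 1/(19541 - 13916) + 12624 = 1/5625 + 12624 = 71010001/5625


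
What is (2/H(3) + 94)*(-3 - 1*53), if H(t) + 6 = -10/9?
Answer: -20993/4 ≈ -5248.3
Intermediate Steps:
H(t) = -64/9 (H(t) = -6 - 10/9 = -64/9)
(2/H(3) + 94)*(-3 - 1*53) = (2/(-64/9) + 94)*(-3 - 1*53) = (2*(-9/64) + 94)*(-3 - 53) = (-9/32 + 94)*(-56) = (2999/32)*(-56) = -20993/4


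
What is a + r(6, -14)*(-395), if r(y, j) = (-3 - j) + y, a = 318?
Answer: -6397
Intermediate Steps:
r(y, j) = -3 + y - j
a + r(6, -14)*(-395) = 318 + (-3 + 6 - 1*(-14))*(-395) = 318 + (-3 + 6 + 14)*(-395) = 318 + 17*(-395) = 318 - 6715 = -6397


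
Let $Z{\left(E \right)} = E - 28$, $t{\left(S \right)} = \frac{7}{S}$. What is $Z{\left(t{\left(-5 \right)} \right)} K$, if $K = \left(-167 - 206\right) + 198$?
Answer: $5145$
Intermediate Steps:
$K = -175$ ($K = -373 + 198 = -175$)
$Z{\left(E \right)} = -28 + E$
$Z{\left(t{\left(-5 \right)} \right)} K = \left(-28 + \frac{7}{-5}\right) \left(-175\right) = \left(-28 + 7 \left(- \frac{1}{5}\right)\right) \left(-175\right) = \left(-28 - \frac{7}{5}\right) \left(-175\right) = \left(- \frac{147}{5}\right) \left(-175\right) = 5145$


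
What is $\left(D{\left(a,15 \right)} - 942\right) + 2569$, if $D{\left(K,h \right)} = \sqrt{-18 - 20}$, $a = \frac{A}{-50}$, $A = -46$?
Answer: $1627 + i \sqrt{38} \approx 1627.0 + 6.1644 i$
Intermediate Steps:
$a = \frac{23}{25}$ ($a = - \frac{46}{-50} = \left(-46\right) \left(- \frac{1}{50}\right) = \frac{23}{25} \approx 0.92$)
$D{\left(K,h \right)} = i \sqrt{38}$ ($D{\left(K,h \right)} = \sqrt{-38} = i \sqrt{38}$)
$\left(D{\left(a,15 \right)} - 942\right) + 2569 = \left(i \sqrt{38} - 942\right) + 2569 = \left(-942 + i \sqrt{38}\right) + 2569 = 1627 + i \sqrt{38}$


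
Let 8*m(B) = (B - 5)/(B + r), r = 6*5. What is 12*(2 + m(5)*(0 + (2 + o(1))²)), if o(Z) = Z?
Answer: 24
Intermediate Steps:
r = 30
m(B) = (-5 + B)/(8*(30 + B)) (m(B) = ((B - 5)/(B + 30))/8 = ((-5 + B)/(30 + B))/8 = (-5 + B)/(8*(30 + B)))
12*(2 + m(5)*(0 + (2 + o(1))²)) = 12*(2 + ((-5 + 5)/(8*(30 + 5)))*(0 + (2 + 1)²)) = 12*(2 + ((⅛)*0/35)*(0 + 3²)) = 12*(2 + ((⅛)*(1/35)*0)*(0 + 9)) = 12*(2 + 0*9) = 12*(2 + 0) = 12*2 = 24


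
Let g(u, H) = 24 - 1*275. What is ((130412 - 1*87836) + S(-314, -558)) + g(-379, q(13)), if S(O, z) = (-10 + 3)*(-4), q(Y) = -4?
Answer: 42353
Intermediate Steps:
g(u, H) = -251 (g(u, H) = 24 - 275 = -251)
S(O, z) = 28 (S(O, z) = -7*(-4) = 28)
((130412 - 1*87836) + S(-314, -558)) + g(-379, q(13)) = ((130412 - 1*87836) + 28) - 251 = ((130412 - 87836) + 28) - 251 = (42576 + 28) - 251 = 42604 - 251 = 42353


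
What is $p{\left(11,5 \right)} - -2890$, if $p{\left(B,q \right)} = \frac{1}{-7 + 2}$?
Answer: $\frac{14449}{5} \approx 2889.8$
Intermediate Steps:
$p{\left(B,q \right)} = - \frac{1}{5}$ ($p{\left(B,q \right)} = \frac{1}{-5} = - \frac{1}{5}$)
$p{\left(11,5 \right)} - -2890 = - \frac{1}{5} - -2890 = - \frac{1}{5} + 2890 = \frac{14449}{5}$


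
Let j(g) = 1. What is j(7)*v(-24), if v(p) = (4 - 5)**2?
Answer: 1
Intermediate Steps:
v(p) = 1 (v(p) = (-1)**2 = 1)
j(7)*v(-24) = 1*1 = 1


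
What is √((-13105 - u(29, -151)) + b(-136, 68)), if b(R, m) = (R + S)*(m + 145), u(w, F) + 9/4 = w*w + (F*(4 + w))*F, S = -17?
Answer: I*√3195863/2 ≈ 893.85*I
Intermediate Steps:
u(w, F) = -9/4 + w² + F²*(4 + w) (u(w, F) = -9/4 + (w*w + (F*(4 + w))*F) = -9/4 + (w² + F²*(4 + w)) = -9/4 + w² + F²*(4 + w))
b(R, m) = (-17 + R)*(145 + m) (b(R, m) = (R - 17)*(m + 145) = (-17 + R)*(145 + m))
√((-13105 - u(29, -151)) + b(-136, 68)) = √((-13105 - (-9/4 + 29² + 4*(-151)² + 29*(-151)²)) + (-2465 - 17*68 + 145*(-136) - 136*68)) = √((-13105 - (-9/4 + 841 + 4*22801 + 29*22801)) + (-2465 - 1156 - 19720 - 9248)) = √((-13105 - (-9/4 + 841 + 91204 + 661229)) - 32589) = √((-13105 - 1*3013087/4) - 32589) = √((-13105 - 3013087/4) - 32589) = √(-3065507/4 - 32589) = √(-3195863/4) = I*√3195863/2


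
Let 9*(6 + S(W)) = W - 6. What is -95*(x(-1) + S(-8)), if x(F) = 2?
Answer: 4750/9 ≈ 527.78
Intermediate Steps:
S(W) = -20/3 + W/9 (S(W) = -6 + (W - 6)/9 = -6 + (-6 + W)/9 = -6 + (-2/3 + W/9) = -20/3 + W/9)
-95*(x(-1) + S(-8)) = -95*(2 + (-20/3 + (1/9)*(-8))) = -95*(2 + (-20/3 - 8/9)) = -95*(2 - 68/9) = -95*(-50/9) = 4750/9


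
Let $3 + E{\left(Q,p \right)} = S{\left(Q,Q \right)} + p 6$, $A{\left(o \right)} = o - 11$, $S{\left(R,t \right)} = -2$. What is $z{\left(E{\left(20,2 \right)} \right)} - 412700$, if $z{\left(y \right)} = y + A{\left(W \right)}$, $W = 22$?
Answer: $-412682$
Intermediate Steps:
$A{\left(o \right)} = -11 + o$
$E{\left(Q,p \right)} = -5 + 6 p$ ($E{\left(Q,p \right)} = -3 + \left(-2 + p 6\right) = -3 + \left(-2 + 6 p\right) = -5 + 6 p$)
$z{\left(y \right)} = 11 + y$ ($z{\left(y \right)} = y + \left(-11 + 22\right) = y + 11 = 11 + y$)
$z{\left(E{\left(20,2 \right)} \right)} - 412700 = \left(11 + \left(-5 + 6 \cdot 2\right)\right) - 412700 = \left(11 + \left(-5 + 12\right)\right) - 412700 = \left(11 + 7\right) - 412700 = 18 - 412700 = -412682$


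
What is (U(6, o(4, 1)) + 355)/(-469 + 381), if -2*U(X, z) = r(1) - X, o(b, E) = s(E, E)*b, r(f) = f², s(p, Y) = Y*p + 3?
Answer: -65/16 ≈ -4.0625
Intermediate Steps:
s(p, Y) = 3 + Y*p
o(b, E) = b*(3 + E²) (o(b, E) = (3 + E*E)*b = (3 + E²)*b = b*(3 + E²))
U(X, z) = -½ + X/2 (U(X, z) = -(1² - X)/2 = -(1 - X)/2 = -½ + X/2)
(U(6, o(4, 1)) + 355)/(-469 + 381) = ((-½ + (½)*6) + 355)/(-469 + 381) = ((-½ + 3) + 355)/(-88) = (5/2 + 355)*(-1/88) = (715/2)*(-1/88) = -65/16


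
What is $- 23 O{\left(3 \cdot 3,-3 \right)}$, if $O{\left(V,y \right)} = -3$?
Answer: $69$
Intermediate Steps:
$- 23 O{\left(3 \cdot 3,-3 \right)} = \left(-23\right) \left(-3\right) = 69$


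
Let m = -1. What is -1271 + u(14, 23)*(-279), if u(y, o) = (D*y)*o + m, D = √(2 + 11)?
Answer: -992 - 89838*√13 ≈ -3.2491e+5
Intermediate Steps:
D = √13 ≈ 3.6056
u(y, o) = -1 + o*y*√13 (u(y, o) = (√13*y)*o - 1 = (y*√13)*o - 1 = o*y*√13 - 1 = -1 + o*y*√13)
-1271 + u(14, 23)*(-279) = -1271 + (-1 + 23*14*√13)*(-279) = -1271 + (-1 + 322*√13)*(-279) = -1271 + (279 - 89838*√13) = -992 - 89838*√13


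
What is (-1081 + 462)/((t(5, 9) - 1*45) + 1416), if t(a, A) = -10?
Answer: -619/1361 ≈ -0.45481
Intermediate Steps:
(-1081 + 462)/((t(5, 9) - 1*45) + 1416) = (-1081 + 462)/((-10 - 1*45) + 1416) = -619/((-10 - 45) + 1416) = -619/(-55 + 1416) = -619/1361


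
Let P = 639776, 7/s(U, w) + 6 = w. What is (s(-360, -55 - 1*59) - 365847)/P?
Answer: -43901647/76773120 ≈ -0.57184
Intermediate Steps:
s(U, w) = 7/(-6 + w)
(s(-360, -55 - 1*59) - 365847)/P = (7/(-6 + (-55 - 1*59)) - 365847)/639776 = (7/(-6 + (-55 - 59)) - 365847)*(1/639776) = (7/(-6 - 114) - 365847)*(1/639776) = (7/(-120) - 365847)*(1/639776) = (7*(-1/120) - 365847)*(1/639776) = (-7/120 - 365847)*(1/639776) = -43901647/120*1/639776 = -43901647/76773120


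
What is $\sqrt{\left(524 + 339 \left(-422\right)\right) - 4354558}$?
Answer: $2 i \sqrt{1124273} \approx 2120.6 i$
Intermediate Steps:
$\sqrt{\left(524 + 339 \left(-422\right)\right) - 4354558} = \sqrt{\left(524 - 143058\right) - 4354558} = \sqrt{-142534 - 4354558} = \sqrt{-4497092} = 2 i \sqrt{1124273}$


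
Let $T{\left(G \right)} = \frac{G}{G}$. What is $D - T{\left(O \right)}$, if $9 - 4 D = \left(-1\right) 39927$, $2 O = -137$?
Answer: $9983$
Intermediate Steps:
$O = - \frac{137}{2}$ ($O = \frac{1}{2} \left(-137\right) = - \frac{137}{2} \approx -68.5$)
$T{\left(G \right)} = 1$
$D = 9984$ ($D = \frac{9}{4} - \frac{\left(-1\right) 39927}{4} = \frac{9}{4} - - \frac{39927}{4} = \frac{9}{4} + \frac{39927}{4} = 9984$)
$D - T{\left(O \right)} = 9984 - 1 = 9983$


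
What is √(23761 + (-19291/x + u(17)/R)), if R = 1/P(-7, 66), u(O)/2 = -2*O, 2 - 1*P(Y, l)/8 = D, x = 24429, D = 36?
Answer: √25217493904698/24429 ≈ 205.56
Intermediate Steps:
P(Y, l) = -272 (P(Y, l) = 16 - 8*36 = 16 - 288 = -272)
u(O) = -4*O (u(O) = 2*(-2*O) = -4*O)
R = -1/272 (R = 1/(-272) = -1/272 ≈ -0.0036765)
√(23761 + (-19291/x + u(17)/R)) = √(23761 + (-19291/24429 + (-4*17)/(-1/272))) = √(23761 + (-19291*1/24429 - 68*(-272))) = √(23761 + (-19291/24429 + 18496)) = √(23761 + 451819493/24429) = √(1032276962/24429) = √25217493904698/24429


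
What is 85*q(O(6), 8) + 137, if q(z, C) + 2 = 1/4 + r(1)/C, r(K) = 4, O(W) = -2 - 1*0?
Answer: 123/4 ≈ 30.750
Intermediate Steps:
O(W) = -2 (O(W) = -2 + 0 = -2)
q(z, C) = -7/4 + 4/C (q(z, C) = -2 + (1/4 + 4/C) = -2 + (1*(¼) + 4/C) = -2 + (¼ + 4/C) = -7/4 + 4/C)
85*q(O(6), 8) + 137 = 85*(-7/4 + 4/8) + 137 = 85*(-7/4 + 4*(⅛)) + 137 = 85*(-7/4 + ½) + 137 = 85*(-5/4) + 137 = -425/4 + 137 = 123/4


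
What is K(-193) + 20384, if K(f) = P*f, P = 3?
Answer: 19805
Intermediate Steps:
K(f) = 3*f
K(-193) + 20384 = 3*(-193) + 20384 = -579 + 20384 = 19805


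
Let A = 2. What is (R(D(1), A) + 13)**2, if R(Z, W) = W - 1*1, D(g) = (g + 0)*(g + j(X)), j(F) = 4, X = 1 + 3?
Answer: 196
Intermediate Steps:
X = 4
D(g) = g*(4 + g) (D(g) = (g + 0)*(g + 4) = g*(4 + g))
R(Z, W) = -1 + W (R(Z, W) = W - 1 = -1 + W)
(R(D(1), A) + 13)**2 = ((-1 + 2) + 13)**2 = (1 + 13)**2 = 14**2 = 196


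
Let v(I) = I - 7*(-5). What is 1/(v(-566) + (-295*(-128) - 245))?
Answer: 1/36984 ≈ 2.7039e-5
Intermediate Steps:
v(I) = 35 + I (v(I) = I + 35 = 35 + I)
1/(v(-566) + (-295*(-128) - 245)) = 1/((35 - 566) + (-295*(-128) - 245)) = 1/(-531 + (37760 - 245)) = 1/(-531 + 37515) = 1/36984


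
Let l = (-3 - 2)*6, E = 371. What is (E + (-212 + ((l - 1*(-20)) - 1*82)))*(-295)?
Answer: -19765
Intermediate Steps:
l = -30 (l = -5*6 = -30)
(E + (-212 + ((l - 1*(-20)) - 1*82)))*(-295) = (371 + (-212 + ((-30 - 1*(-20)) - 1*82)))*(-295) = (371 + (-212 + ((-30 + 20) - 82)))*(-295) = (371 + (-212 + (-10 - 82)))*(-295) = (371 + (-212 - 92))*(-295) = (371 - 304)*(-295) = 67*(-295) = -19765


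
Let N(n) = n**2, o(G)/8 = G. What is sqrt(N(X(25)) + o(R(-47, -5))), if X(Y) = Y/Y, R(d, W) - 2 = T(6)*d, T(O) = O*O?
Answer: I*sqrt(13519) ≈ 116.27*I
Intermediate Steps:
T(O) = O**2
R(d, W) = 2 + 36*d (R(d, W) = 2 + 6**2*d = 2 + 36*d)
o(G) = 8*G
X(Y) = 1
sqrt(N(X(25)) + o(R(-47, -5))) = sqrt(1**2 + 8*(2 + 36*(-47))) = sqrt(1 + 8*(2 - 1692)) = sqrt(1 + 8*(-1690)) = sqrt(1 - 13520) = sqrt(-13519) = I*sqrt(13519)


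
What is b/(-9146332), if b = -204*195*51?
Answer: 39015/175891 ≈ 0.22181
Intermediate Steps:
b = -2028780 (b = -39780*51 = -2028780)
b/(-9146332) = -2028780/(-9146332) = -2028780*(-1/9146332) = 39015/175891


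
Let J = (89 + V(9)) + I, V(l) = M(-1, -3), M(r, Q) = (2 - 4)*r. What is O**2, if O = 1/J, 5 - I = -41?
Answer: 1/18769 ≈ 5.3279e-5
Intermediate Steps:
I = 46 (I = 5 - 1*(-41) = 5 + 41 = 46)
M(r, Q) = -2*r
V(l) = 2 (V(l) = -2*(-1) = 2)
J = 137 (J = (89 + 2) + 46 = 91 + 46 = 137)
O = 1/137 ≈ 0.0072993
O**2 = (1/137)**2 = 1/18769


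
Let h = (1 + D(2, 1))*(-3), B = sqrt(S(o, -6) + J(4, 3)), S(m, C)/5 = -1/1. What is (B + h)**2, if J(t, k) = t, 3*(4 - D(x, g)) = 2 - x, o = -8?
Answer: (15 - I)**2 ≈ 224.0 - 30.0*I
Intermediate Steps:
S(m, C) = -5 (S(m, C) = 5*(-1/1) = 5*(-1*1) = 5*(-1) = -5)
D(x, g) = 10/3 + x/3 (D(x, g) = 4 - (2 - x)/3 = 4 + (-2/3 + x/3) = 10/3 + x/3)
B = I (B = sqrt(-5 + 4) = sqrt(-1) = I ≈ 1.0*I)
h = -15 (h = (1 + (10/3 + (1/3)*2))*(-3) = (1 + (10/3 + 2/3))*(-3) = (1 + 4)*(-3) = 5*(-3) = -15)
(B + h)**2 = (I - 15)**2 = (-15 + I)**2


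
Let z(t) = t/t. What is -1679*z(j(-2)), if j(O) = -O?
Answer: -1679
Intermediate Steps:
z(t) = 1
-1679*z(j(-2)) = -1679*1 = -1679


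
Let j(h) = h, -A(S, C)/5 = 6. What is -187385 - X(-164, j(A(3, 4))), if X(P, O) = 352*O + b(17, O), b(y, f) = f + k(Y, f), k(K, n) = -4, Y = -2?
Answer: -176791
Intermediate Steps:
A(S, C) = -30 (A(S, C) = -5*6 = -30)
b(y, f) = -4 + f (b(y, f) = f - 4 = -4 + f)
X(P, O) = -4 + 353*O (X(P, O) = 352*O + (-4 + O) = -4 + 353*O)
-187385 - X(-164, j(A(3, 4))) = -187385 - (-4 + 353*(-30)) = -187385 - (-4 - 10590) = -187385 - 1*(-10594) = -187385 + 10594 = -176791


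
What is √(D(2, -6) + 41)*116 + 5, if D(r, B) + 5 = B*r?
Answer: 5 + 232*√6 ≈ 573.28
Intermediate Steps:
D(r, B) = -5 + B*r
√(D(2, -6) + 41)*116 + 5 = √((-5 - 6*2) + 41)*116 + 5 = √((-5 - 12) + 41)*116 + 5 = √(-17 + 41)*116 + 5 = √24*116 + 5 = (2*√6)*116 + 5 = 232*√6 + 5 = 5 + 232*√6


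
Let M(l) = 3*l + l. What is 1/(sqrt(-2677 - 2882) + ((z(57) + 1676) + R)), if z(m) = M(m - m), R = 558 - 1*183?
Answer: 2051/4212160 - I*sqrt(5559)/4212160 ≈ 0.00048692 - 1.7701e-5*I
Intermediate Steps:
R = 375 (R = 558 - 183 = 375)
M(l) = 4*l
z(m) = 0 (z(m) = 4*(m - m) = 4*0 = 0)
1/(sqrt(-2677 - 2882) + ((z(57) + 1676) + R)) = 1/(sqrt(-2677 - 2882) + ((0 + 1676) + 375)) = 1/(sqrt(-5559) + (1676 + 375)) = 1/(I*sqrt(5559) + 2051) = 1/(2051 + I*sqrt(5559))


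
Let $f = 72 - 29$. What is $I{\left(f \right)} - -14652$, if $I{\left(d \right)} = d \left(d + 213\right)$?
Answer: $25660$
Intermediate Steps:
$f = 43$
$I{\left(d \right)} = d \left(213 + d\right)$
$I{\left(f \right)} - -14652 = 43 \left(213 + 43\right) - -14652 = 43 \cdot 256 + 14652 = 11008 + 14652 = 25660$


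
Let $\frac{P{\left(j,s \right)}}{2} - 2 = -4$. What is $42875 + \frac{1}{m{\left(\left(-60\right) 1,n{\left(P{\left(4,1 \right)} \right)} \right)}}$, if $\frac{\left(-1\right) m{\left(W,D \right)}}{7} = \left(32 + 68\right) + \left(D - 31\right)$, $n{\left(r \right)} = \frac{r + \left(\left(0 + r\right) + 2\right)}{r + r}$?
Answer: $\frac{83734871}{1953} \approx 42875.0$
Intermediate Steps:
$P{\left(j,s \right)} = -4$ ($P{\left(j,s \right)} = 4 + 2 \left(-4\right) = 4 - 8 = -4$)
$n{\left(r \right)} = \frac{2 + 2 r}{2 r}$ ($n{\left(r \right)} = \frac{r + \left(r + 2\right)}{2 r} = \left(r + \left(2 + r\right)\right) \frac{1}{2 r} = \left(2 + 2 r\right) \frac{1}{2 r} = \frac{2 + 2 r}{2 r}$)
$m{\left(W,D \right)} = -483 - 7 D$ ($m{\left(W,D \right)} = - 7 \left(\left(32 + 68\right) + \left(D - 31\right)\right) = - 7 \left(100 + \left(-31 + D\right)\right) = - 7 \left(69 + D\right) = -483 - 7 D$)
$42875 + \frac{1}{m{\left(\left(-60\right) 1,n{\left(P{\left(4,1 \right)} \right)} \right)}} = 42875 + \frac{1}{-483 - 7 \frac{1 - 4}{-4}} = 42875 + \frac{1}{-483 - 7 \left(\left(- \frac{1}{4}\right) \left(-3\right)\right)} = 42875 + \frac{1}{-483 - \frac{21}{4}} = 42875 + \frac{1}{- \frac{1953}{4}} = 42875 - \frac{4}{1953} = \frac{83734871}{1953}$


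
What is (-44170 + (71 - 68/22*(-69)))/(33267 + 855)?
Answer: -482743/375342 ≈ -1.2861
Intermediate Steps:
(-44170 + (71 - 68/22*(-69)))/(33267 + 855) = (-44170 + (71 - 68*1/22*(-69)))/34122 = (-44170 + (71 - 34/11*(-69)))*(1/34122) = (-44170 + (71 + 2346/11))*(1/34122) = (-44170 + 3127/11)*(1/34122) = -482743/11*1/34122 = -482743/375342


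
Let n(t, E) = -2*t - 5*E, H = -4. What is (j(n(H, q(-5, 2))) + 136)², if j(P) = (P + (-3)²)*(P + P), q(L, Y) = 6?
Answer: 501264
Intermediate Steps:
n(t, E) = -5*E - 2*t
j(P) = 2*P*(9 + P) (j(P) = (P + 9)*(2*P) = (9 + P)*(2*P) = 2*P*(9 + P))
(j(n(H, q(-5, 2))) + 136)² = (2*(-5*6 - 2*(-4))*(9 + (-5*6 - 2*(-4))) + 136)² = (2*(-30 + 8)*(9 + (-30 + 8)) + 136)² = (2*(-22)*(9 - 22) + 136)² = (2*(-22)*(-13) + 136)² = (572 + 136)² = 708² = 501264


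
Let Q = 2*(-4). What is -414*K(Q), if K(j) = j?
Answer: 3312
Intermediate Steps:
Q = -8
-414*K(Q) = -414*(-8) = 3312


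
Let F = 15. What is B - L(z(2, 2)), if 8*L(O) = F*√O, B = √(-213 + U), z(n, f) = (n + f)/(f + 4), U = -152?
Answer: -5*√6/8 + I*√365 ≈ -1.5309 + 19.105*I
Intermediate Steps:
z(n, f) = (f + n)/(4 + f)
B = I*√365 (B = √(-213 - 152) = √(-365) = I*√365 ≈ 19.105*I)
L(O) = 15*√O/8 (L(O) = (15*√O)/8 = 15*√O/8)
B - L(z(2, 2)) = I*√365 - 15*√((2 + 2)/(4 + 2))/8 = I*√365 - 15*√(4/6)/8 = I*√365 - 15*√((⅙)*4)/8 = I*√365 - 15*√(⅔)/8 = I*√365 - 15*√6/3/8 = I*√365 - 5*√6/8 = -5*√6/8 + I*√365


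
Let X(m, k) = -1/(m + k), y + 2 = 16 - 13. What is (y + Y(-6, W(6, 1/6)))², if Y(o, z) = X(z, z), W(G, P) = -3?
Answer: 49/36 ≈ 1.3611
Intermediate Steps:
y = 1 (y = -2 + (16 - 13) = -2 + 3 = 1)
X(m, k) = -1/(k + m)
Y(o, z) = -1/(2*z) (Y(o, z) = -1/(z + z) = -1/(2*z))
(y + Y(-6, W(6, 1/6)))² = (1 - ½/(-3))² = (1 - ½*(-⅓))² = (1 + ⅙)² = (7/6)² = 49/36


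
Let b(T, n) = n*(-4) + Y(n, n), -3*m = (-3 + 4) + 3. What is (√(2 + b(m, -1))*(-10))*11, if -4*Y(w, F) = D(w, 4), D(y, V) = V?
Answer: -110*√5 ≈ -245.97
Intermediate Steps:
m = -4/3 (m = -((-3 + 4) + 3)/3 = -(1 + 3)/3 = -⅓*4 = -4/3 ≈ -1.3333)
Y(w, F) = -1 (Y(w, F) = -¼*4 = -1)
b(T, n) = -1 - 4*n (b(T, n) = n*(-4) - 1 = -4*n - 1 = -1 - 4*n)
(√(2 + b(m, -1))*(-10))*11 = (√(2 + (-1 - 4*(-1)))*(-10))*11 = (√(2 + (-1 + 4))*(-10))*11 = (√(2 + 3)*(-10))*11 = (√5*(-10))*11 = -10*√5*11 = -110*√5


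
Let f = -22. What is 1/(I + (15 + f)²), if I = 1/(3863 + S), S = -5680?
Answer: 1817/89032 ≈ 0.020408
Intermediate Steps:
I = -1/1817 (I = 1/(3863 - 5680) = 1/(-1817) = -1/1817 ≈ -0.00055036)
1/(I + (15 + f)²) = 1/(-1/1817 + (15 - 22)²) = 1/(-1/1817 + (-7)²) = 1/(-1/1817 + 49) = 1/(89032/1817) = 1817/89032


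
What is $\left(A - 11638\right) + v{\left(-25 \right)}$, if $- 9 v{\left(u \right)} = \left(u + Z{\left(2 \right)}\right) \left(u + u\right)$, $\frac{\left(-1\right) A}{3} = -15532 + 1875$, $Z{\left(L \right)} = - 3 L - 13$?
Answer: $\frac{261797}{9} \approx 29089.0$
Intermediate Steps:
$Z{\left(L \right)} = -13 - 3 L$
$A = 40971$ ($A = - 3 \left(-15532 + 1875\right) = \left(-3\right) \left(-13657\right) = 40971$)
$v{\left(u \right)} = - \frac{2 u \left(-19 + u\right)}{9}$ ($v{\left(u \right)} = - \frac{\left(u - 19\right) \left(u + u\right)}{9} = - \frac{\left(u - 19\right) 2 u}{9} = - \frac{\left(-19 + u\right) 2 u}{9} = - \frac{2 u \left(-19 + u\right)}{9}$)
$\left(A - 11638\right) + v{\left(-25 \right)} = \left(40971 - 11638\right) + \frac{2}{9} \left(-25\right) \left(19 - -25\right) = 29333 + \frac{2}{9} \left(-25\right) \left(19 + 25\right) = 29333 + \frac{2}{9} \left(-25\right) 44 = 29333 - \frac{2200}{9} = \frac{261797}{9}$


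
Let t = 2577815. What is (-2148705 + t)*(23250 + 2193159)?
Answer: 951083265990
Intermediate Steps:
(-2148705 + t)*(23250 + 2193159) = (-2148705 + 2577815)*(23250 + 2193159) = 429110*2216409 = 951083265990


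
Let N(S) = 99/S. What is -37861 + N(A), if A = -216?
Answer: -908675/24 ≈ -37861.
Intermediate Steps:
-37861 + N(A) = -37861 + 99/(-216) = -37861 + 99*(-1/216) = -37861 - 11/24 = -908675/24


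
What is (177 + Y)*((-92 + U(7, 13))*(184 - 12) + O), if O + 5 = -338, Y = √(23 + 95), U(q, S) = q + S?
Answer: -2252679 - 12727*√118 ≈ -2.3909e+6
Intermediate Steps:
U(q, S) = S + q
Y = √118 ≈ 10.863
O = -343 (O = -5 - 338 = -343)
(177 + Y)*((-92 + U(7, 13))*(184 - 12) + O) = (177 + √118)*((-92 + (13 + 7))*(184 - 12) - 343) = (177 + √118)*((-92 + 20)*172 - 343) = (177 + √118)*(-72*172 - 343) = (177 + √118)*(-12384 - 343) = (177 + √118)*(-12727) = -2252679 - 12727*√118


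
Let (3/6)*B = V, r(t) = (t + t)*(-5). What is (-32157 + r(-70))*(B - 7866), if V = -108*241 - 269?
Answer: 1901890220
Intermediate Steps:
r(t) = -10*t (r(t) = (2*t)*(-5) = -10*t)
V = -26297 (V = -26028 - 269 = -26297)
B = -52594 (B = 2*(-26297) = -52594)
(-32157 + r(-70))*(B - 7866) = (-32157 - 10*(-70))*(-52594 - 7866) = (-32157 + 700)*(-60460) = -31457*(-60460) = 1901890220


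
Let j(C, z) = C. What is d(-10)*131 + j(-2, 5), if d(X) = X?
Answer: -1312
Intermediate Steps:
d(-10)*131 + j(-2, 5) = -10*131 - 2 = -1310 - 2 = -1312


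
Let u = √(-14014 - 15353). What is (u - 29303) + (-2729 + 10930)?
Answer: -21102 + 3*I*√3263 ≈ -21102.0 + 171.37*I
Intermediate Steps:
u = 3*I*√3263 (u = √(-29367) = 3*I*√3263 ≈ 171.37*I)
(u - 29303) + (-2729 + 10930) = (3*I*√3263 - 29303) + (-2729 + 10930) = (-29303 + 3*I*√3263) + 8201 = -21102 + 3*I*√3263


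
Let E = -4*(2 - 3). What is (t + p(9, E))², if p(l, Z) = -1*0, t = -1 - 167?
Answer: 28224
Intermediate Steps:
E = 4 (E = -4*(-1) = 4)
t = -168
p(l, Z) = 0
(t + p(9, E))² = (-168 + 0)² = (-168)² = 28224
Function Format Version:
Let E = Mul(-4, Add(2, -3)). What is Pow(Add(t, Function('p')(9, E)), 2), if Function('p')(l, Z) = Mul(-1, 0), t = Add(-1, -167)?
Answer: 28224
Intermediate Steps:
E = 4 (E = Mul(-4, -1) = 4)
t = -168
Function('p')(l, Z) = 0
Pow(Add(t, Function('p')(9, E)), 2) = Pow(Add(-168, 0), 2) = Pow(-168, 2) = 28224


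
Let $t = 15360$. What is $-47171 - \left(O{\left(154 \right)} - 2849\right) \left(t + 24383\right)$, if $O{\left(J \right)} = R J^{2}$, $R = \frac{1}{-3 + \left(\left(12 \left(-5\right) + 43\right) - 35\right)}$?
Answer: $\frac{651589088}{5} \approx 1.3032 \cdot 10^{8}$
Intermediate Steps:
$R = - \frac{1}{55}$ ($R = \frac{1}{-3 + \left(\left(-60 + 43\right) - 35\right)} = \frac{1}{-3 - 52} = \frac{1}{-55} = - \frac{1}{55} \approx -0.018182$)
$O{\left(J \right)} = - \frac{J^{2}}{55}$
$-47171 - \left(O{\left(154 \right)} - 2849\right) \left(t + 24383\right) = -47171 - \left(- \frac{154^{2}}{55} - 2849\right) \left(15360 + 24383\right) = -47171 - \left(\left(- \frac{1}{55}\right) 23716 - 2849\right) 39743 = -47171 - \left(- \frac{2156}{5} - 2849\right) 39743 = -47171 - \left(- \frac{16401}{5}\right) 39743 = -47171 - - \frac{651824943}{5} = -47171 + \frac{651824943}{5} = \frac{651589088}{5}$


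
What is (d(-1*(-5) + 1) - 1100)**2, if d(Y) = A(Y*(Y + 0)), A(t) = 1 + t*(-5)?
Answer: 1635841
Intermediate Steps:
A(t) = 1 - 5*t
d(Y) = 1 - 5*Y**2 (d(Y) = 1 - 5*Y*(Y + 0) = 1 - 5*Y*Y = 1 - 5*Y**2)
(d(-1*(-5) + 1) - 1100)**2 = ((1 - 5*(-1*(-5) + 1)**2) - 1100)**2 = ((1 - 5*(5 + 1)**2) - 1100)**2 = ((1 - 5*6**2) - 1100)**2 = ((1 - 5*36) - 1100)**2 = ((1 - 180) - 1100)**2 = (-179 - 1100)**2 = (-1279)**2 = 1635841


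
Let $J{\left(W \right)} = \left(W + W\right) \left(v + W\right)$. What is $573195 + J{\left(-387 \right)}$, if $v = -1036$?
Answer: $1674597$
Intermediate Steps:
$J{\left(W \right)} = 2 W \left(-1036 + W\right)$ ($J{\left(W \right)} = \left(W + W\right) \left(-1036 + W\right) = 2 W \left(-1036 + W\right)$)
$573195 + J{\left(-387 \right)} = 573195 + 2 \left(-387\right) \left(-1036 - 387\right) = 573195 + 2 \left(-387\right) \left(-1423\right) = 573195 + 1101402 = 1674597$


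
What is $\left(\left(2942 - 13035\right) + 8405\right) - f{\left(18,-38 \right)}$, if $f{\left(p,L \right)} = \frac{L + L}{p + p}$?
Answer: $- \frac{15173}{9} \approx -1685.9$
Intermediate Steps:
$f{\left(p,L \right)} = \frac{L}{p}$ ($f{\left(p,L \right)} = \frac{2 L}{2 p} = 2 L \frac{1}{2 p} = \frac{L}{p}$)
$\left(\left(2942 - 13035\right) + 8405\right) - f{\left(18,-38 \right)} = \left(\left(2942 - 13035\right) + 8405\right) - - \frac{38}{18} = \left(-10093 + 8405\right) - \left(-38\right) \frac{1}{18} = -1688 - - \frac{19}{9} = -1688 + \frac{19}{9} = - \frac{15173}{9}$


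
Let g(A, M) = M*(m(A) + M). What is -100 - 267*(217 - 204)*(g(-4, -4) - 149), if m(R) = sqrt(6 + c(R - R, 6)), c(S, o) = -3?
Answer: 461543 + 13884*sqrt(3) ≈ 4.8559e+5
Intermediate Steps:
m(R) = sqrt(3) (m(R) = sqrt(6 - 3) = sqrt(3))
g(A, M) = M*(M + sqrt(3)) (g(A, M) = M*(sqrt(3) + M) = M*(M + sqrt(3)))
-100 - 267*(217 - 204)*(g(-4, -4) - 149) = -100 - 267*(217 - 204)*(-4*(-4 + sqrt(3)) - 149) = -100 - 3471*((16 - 4*sqrt(3)) - 149) = -100 - 3471*(-133 - 4*sqrt(3)) = -100 - 267*(-1729 - 52*sqrt(3)) = -100 + (461643 + 13884*sqrt(3)) = 461543 + 13884*sqrt(3)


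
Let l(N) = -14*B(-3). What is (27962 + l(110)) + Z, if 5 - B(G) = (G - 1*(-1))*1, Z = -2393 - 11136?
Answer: 14335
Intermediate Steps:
Z = -13529
B(G) = 4 - G (B(G) = 5 - (G - 1*(-1)) = 5 - (G + 1) = 5 - (1 + G) = 5 + (-1 - G) = 4 - G)
l(N) = -98 (l(N) = -14*(4 - 1*(-3)) = -14*(4 + 3) = -14*7 = -98)
(27962 + l(110)) + Z = (27962 - 98) - 13529 = 27864 - 13529 = 14335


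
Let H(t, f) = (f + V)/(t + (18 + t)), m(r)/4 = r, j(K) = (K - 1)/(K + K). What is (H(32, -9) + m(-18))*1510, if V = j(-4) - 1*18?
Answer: -35819465/328 ≈ -1.0921e+5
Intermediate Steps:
j(K) = (-1 + K)/(2*K) (j(K) = (-1 + K)/((2*K)) = (-1 + K)*(1/(2*K)) = (-1 + K)/(2*K))
m(r) = 4*r
V = -139/8 (V = (1/2)*(-1 - 4)/(-4) - 1*18 = (1/2)*(-1/4)*(-5) - 18 = 5/8 - 18 = -139/8 ≈ -17.375)
H(t, f) = (-139/8 + f)/(18 + 2*t) (H(t, f) = (f - 139/8)/(t + (18 + t)) = (-139/8 + f)/(18 + 2*t))
(H(32, -9) + m(-18))*1510 = ((-139 + 8*(-9))/(16*(9 + 32)) + 4*(-18))*1510 = ((1/16)*(-139 - 72)/41 - 72)*1510 = ((1/16)*(1/41)*(-211) - 72)*1510 = (-211/656 - 72)*1510 = -47443/656*1510 = -35819465/328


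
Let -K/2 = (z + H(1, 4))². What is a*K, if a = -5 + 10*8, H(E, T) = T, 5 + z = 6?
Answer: -3750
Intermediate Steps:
z = 1 (z = -5 + 6 = 1)
a = 75 (a = -5 + 80 = 75)
K = -50 (K = -2*(1 + 4)² = -2*5² = -2*25 = -50)
a*K = 75*(-50) = -3750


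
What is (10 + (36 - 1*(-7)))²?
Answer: 2809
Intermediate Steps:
(10 + (36 - 1*(-7)))² = (10 + (36 + 7))² = (10 + 43)² = 53² = 2809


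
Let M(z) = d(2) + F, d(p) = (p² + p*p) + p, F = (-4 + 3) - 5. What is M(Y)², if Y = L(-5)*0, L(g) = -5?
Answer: 16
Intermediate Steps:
F = -6 (F = -1 - 5 = -6)
Y = 0 (Y = -5*0 = 0)
d(p) = p + 2*p² (d(p) = (p² + p²) + p = 2*p² + p = p + 2*p²)
M(z) = 4 (M(z) = 2*(1 + 2*2) - 6 = 2*(1 + 4) - 6 = 2*5 - 6 = 10 - 6 = 4)
M(Y)² = 4² = 16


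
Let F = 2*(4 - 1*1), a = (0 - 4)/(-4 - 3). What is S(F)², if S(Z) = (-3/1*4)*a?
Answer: 2304/49 ≈ 47.020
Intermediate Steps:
a = 4/7 (a = -4/(-7) = -4*(-⅐) = 4/7 ≈ 0.57143)
F = 6 (F = 2*(4 - 1) = 2*3 = 6)
S(Z) = -48/7 (S(Z) = (-3/1*4)*(4/7) = (-3*1*4)*(4/7) = -3*4*(4/7) = -12*4/7 = -48/7)
S(F)² = (-48/7)² = 2304/49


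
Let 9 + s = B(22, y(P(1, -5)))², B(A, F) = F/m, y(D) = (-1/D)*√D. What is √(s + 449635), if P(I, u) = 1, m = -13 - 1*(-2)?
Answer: √54404747/11 ≈ 670.54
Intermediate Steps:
m = -11 (m = -13 + 2 = -11)
y(D) = -1/√D
B(A, F) = -F/11 (B(A, F) = F/(-11) = F*(-1/11) = -F/11)
s = -1088/121 (s = -9 + (-(-1)/(11*√1))² = -9 + (-(-1)/11)² = -9 + (-1/11*(-1))² = -9 + (1/11)² = -9 + 1/121 = -1088/121 ≈ -8.9917)
√(s + 449635) = √(-1088/121 + 449635) = √(54404747/121) = √54404747/11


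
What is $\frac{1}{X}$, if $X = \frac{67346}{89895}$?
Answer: $\frac{89895}{67346} \approx 1.3348$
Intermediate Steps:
$X = \frac{67346}{89895}$ ($X = 67346 \cdot \frac{1}{89895} = \frac{67346}{89895} \approx 0.74916$)
$\frac{1}{X} = \frac{1}{\frac{67346}{89895}} = \frac{89895}{67346}$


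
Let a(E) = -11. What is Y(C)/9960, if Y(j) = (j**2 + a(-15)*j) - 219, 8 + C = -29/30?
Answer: -35969/8964000 ≈ -0.0040126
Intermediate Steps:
C = -269/30 (C = -8 - 29/30 = -269/30 ≈ -8.9667)
Y(j) = -219 + j**2 - 11*j (Y(j) = (j**2 - 11*j) - 219 = -219 + j**2 - 11*j)
Y(C)/9960 = (-219 + (-269/30)**2 - 11*(-269/30))/9960 = (-219 + 72361/900 + 2959/30)*(1/9960) = -35969/900*1/9960 = -35969/8964000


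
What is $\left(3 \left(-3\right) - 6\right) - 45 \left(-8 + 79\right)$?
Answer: $-3210$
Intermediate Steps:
$\left(3 \left(-3\right) - 6\right) - 45 \left(-8 + 79\right) = \left(-9 - 6\right) - 3195 = -15 - 3195 = -3210$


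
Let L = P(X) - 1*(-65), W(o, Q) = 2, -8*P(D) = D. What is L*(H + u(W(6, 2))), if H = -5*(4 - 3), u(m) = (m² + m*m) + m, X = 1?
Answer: 2595/8 ≈ 324.38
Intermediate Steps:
P(D) = -D/8
u(m) = m + 2*m² (u(m) = (m² + m²) + m = 2*m² + m = m + 2*m²)
L = 519/8 (L = -⅛*1 - 1*(-65) = -⅛ + 65 = 519/8 ≈ 64.875)
H = -5 (H = -5*1 = -5)
L*(H + u(W(6, 2))) = 519*(-5 + 2*(1 + 2*2))/8 = 519*(-5 + 2*(1 + 4))/8 = 519*(-5 + 2*5)/8 = 519*(-5 + 10)/8 = (519/8)*5 = 2595/8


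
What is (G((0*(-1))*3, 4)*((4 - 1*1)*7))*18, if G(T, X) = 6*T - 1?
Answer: -378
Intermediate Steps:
G(T, X) = -1 + 6*T
(G((0*(-1))*3, 4)*((4 - 1*1)*7))*18 = ((-1 + 6*((0*(-1))*3))*((4 - 1*1)*7))*18 = ((-1 + 6*(0*3))*((4 - 1)*7))*18 = ((-1 + 6*0)*(3*7))*18 = ((-1 + 0)*21)*18 = -1*21*18 = -21*18 = -378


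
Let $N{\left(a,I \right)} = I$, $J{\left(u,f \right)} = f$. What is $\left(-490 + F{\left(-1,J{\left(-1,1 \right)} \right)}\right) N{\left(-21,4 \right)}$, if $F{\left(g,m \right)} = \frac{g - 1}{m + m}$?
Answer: $-1964$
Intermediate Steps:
$F{\left(g,m \right)} = \frac{-1 + g}{2 m}$
$\left(-490 + F{\left(-1,J{\left(-1,1 \right)} \right)}\right) N{\left(-21,4 \right)} = \left(-490 + \frac{-1 - 1}{2 \cdot 1}\right) 4 = \left(-490 + \frac{1}{2} \cdot 1 \left(-2\right)\right) 4 = \left(-490 - 1\right) 4 = \left(-491\right) 4 = -1964$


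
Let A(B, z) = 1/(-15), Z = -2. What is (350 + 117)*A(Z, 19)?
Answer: -467/15 ≈ -31.133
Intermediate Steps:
A(B, z) = -1/15
(350 + 117)*A(Z, 19) = (350 + 117)*(-1/15) = 467*(-1/15) = -467/15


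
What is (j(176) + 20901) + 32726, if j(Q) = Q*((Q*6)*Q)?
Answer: 32764283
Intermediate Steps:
j(Q) = 6*Q**3 (j(Q) = Q*((6*Q)*Q) = Q*(6*Q**2) = 6*Q**3)
(j(176) + 20901) + 32726 = (6*176**3 + 20901) + 32726 = (6*5451776 + 20901) + 32726 = (32710656 + 20901) + 32726 = 32731557 + 32726 = 32764283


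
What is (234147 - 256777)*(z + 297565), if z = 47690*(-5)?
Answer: -1337772450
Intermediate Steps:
z = -238450
(234147 - 256777)*(z + 297565) = (234147 - 256777)*(-238450 + 297565) = -22630*59115 = -1337772450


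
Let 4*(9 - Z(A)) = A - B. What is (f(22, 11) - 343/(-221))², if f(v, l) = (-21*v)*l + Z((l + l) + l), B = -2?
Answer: 20168137901025/781456 ≈ 2.5808e+7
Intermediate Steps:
Z(A) = 17/2 - A/4 (Z(A) = 9 - (A - 1*(-2))/4 = 9 - (A + 2)/4 = 9 - (2 + A)/4 = 9 + (-½ - A/4) = 17/2 - A/4)
f(v, l) = 17/2 - 3*l/4 - 21*l*v (f(v, l) = (-21*v)*l + (17/2 - ((l + l) + l)/4) = -21*l*v + (17/2 - (2*l + l)/4) = -21*l*v + (17/2 - 3*l/4) = 17/2 - 3*l/4 - 21*l*v)
(f(22, 11) - 343/(-221))² = ((17/2 - ¾*11 - 21*11*22) - 343/(-221))² = ((17/2 - 33/4 - 5082) - 343*(-1/221))² = (-20327/4 + 343/221)² = (-4490895/884)² = 20168137901025/781456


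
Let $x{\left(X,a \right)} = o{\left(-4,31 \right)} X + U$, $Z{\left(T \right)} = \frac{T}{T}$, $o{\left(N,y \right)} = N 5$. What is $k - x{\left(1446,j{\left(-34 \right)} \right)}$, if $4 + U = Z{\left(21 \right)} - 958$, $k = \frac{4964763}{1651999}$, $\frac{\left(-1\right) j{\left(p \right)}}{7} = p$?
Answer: $\frac{49368346882}{1651999} \approx 29884.0$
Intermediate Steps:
$o{\left(N,y \right)} = 5 N$
$j{\left(p \right)} = - 7 p$
$Z{\left(T \right)} = 1$
$k = \frac{4964763}{1651999}$ ($k = 4964763 \cdot \frac{1}{1651999} = \frac{4964763}{1651999} \approx 3.0053$)
$U = -961$ ($U = -4 + \left(1 - 958\right) = -4 - 957 = -961$)
$x{\left(X,a \right)} = -961 - 20 X$ ($x{\left(X,a \right)} = 5 \left(-4\right) X - 961 = - 20 X - 961 = -961 - 20 X$)
$k - x{\left(1446,j{\left(-34 \right)} \right)} = \frac{4964763}{1651999} - \left(-961 - 28920\right) = \frac{4964763}{1651999} - -29881 = \frac{4964763}{1651999} + 29881 = \frac{49368346882}{1651999}$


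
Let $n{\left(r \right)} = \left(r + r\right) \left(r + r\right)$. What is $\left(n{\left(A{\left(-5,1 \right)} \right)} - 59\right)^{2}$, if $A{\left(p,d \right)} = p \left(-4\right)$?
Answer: $2374681$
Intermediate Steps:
$A{\left(p,d \right)} = - 4 p$
$n{\left(r \right)} = 4 r^{2}$ ($n{\left(r \right)} = 2 r 2 r = 4 r^{2}$)
$\left(n{\left(A{\left(-5,1 \right)} \right)} - 59\right)^{2} = \left(4 \left(\left(-4\right) \left(-5\right)\right)^{2} - 59\right)^{2} = \left(4 \cdot 20^{2} - 59\right)^{2} = \left(4 \cdot 400 - 59\right)^{2} = \left(1600 - 59\right)^{2} = 1541^{2} = 2374681$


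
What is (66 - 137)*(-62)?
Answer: 4402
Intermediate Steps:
(66 - 137)*(-62) = -71*(-62) = 4402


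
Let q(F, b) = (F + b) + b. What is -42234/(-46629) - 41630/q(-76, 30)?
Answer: 323640169/124344 ≈ 2602.8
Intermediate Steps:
q(F, b) = F + 2*b
-42234/(-46629) - 41630/q(-76, 30) = -42234/(-46629) - 41630/(-76 + 2*30) = -42234*(-1/46629) - 41630/(-76 + 60) = 14078/15543 - 41630/(-16) = 14078/15543 - 41630*(-1/16) = 14078/15543 + 20815/8 = 323640169/124344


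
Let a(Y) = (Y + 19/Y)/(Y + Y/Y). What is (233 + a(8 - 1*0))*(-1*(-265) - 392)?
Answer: -2141093/72 ≈ -29737.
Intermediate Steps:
a(Y) = (Y + 19/Y)/(1 + Y) (a(Y) = (Y + 19/Y)/(Y + 1) = (Y + 19/Y)/(1 + Y))
(233 + a(8 - 1*0))*(-1*(-265) - 392) = (233 + (19 + (8 - 1*0)**2)/((8 - 1*0)*(1 + (8 - 1*0))))*(-1*(-265) - 392) = (233 + (19 + (8 + 0)**2)/((8 + 0)*(1 + (8 + 0))))*(265 - 392) = (233 + (19 + 8**2)/(8*(1 + 8)))*(-127) = (233 + (1/8)*(19 + 64)/9)*(-127) = (233 + (1/8)*(1/9)*83)*(-127) = (233 + 83/72)*(-127) = (16859/72)*(-127) = -2141093/72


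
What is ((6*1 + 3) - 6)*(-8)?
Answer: -24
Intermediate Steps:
((6*1 + 3) - 6)*(-8) = ((6 + 3) - 6)*(-8) = (9 - 6)*(-8) = 3*(-8) = -24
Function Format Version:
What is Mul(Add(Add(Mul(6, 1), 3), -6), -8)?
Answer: -24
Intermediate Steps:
Mul(Add(Add(Mul(6, 1), 3), -6), -8) = Mul(Add(Add(6, 3), -6), -8) = Mul(Add(9, -6), -8) = Mul(3, -8) = -24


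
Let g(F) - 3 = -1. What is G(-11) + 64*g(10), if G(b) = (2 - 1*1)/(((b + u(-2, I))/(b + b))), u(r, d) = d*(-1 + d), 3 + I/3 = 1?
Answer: 3946/31 ≈ 127.29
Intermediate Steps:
I = -6 (I = -9 + 3*1 = -9 + 3 = -6)
g(F) = 2 (g(F) = 3 - 1 = 2)
G(b) = 2*b/(42 + b) (G(b) = (2 - 1*1)/(((b - 6*(-1 - 6))/(b + b))) = (2 - 1)/(((b - 6*(-7))/((2*b)))) = 1/((b + 42)*(1/(2*b))) = 1/((42 + b)*(1/(2*b))) = 1/((42 + b)/(2*b)) = 1*(2*b/(42 + b)) = 2*b/(42 + b))
G(-11) + 64*g(10) = 2*(-11)/(42 - 11) + 64*2 = 2*(-11)/31 + 128 = 2*(-11)*(1/31) + 128 = -22/31 + 128 = 3946/31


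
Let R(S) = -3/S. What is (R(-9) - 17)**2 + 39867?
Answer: 361303/9 ≈ 40145.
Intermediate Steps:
(R(-9) - 17)**2 + 39867 = (-3/(-9) - 17)**2 + 39867 = (-3*(-1/9) - 17)**2 + 39867 = (1/3 - 17)**2 + 39867 = (-50/3)**2 + 39867 = 2500/9 + 39867 = 361303/9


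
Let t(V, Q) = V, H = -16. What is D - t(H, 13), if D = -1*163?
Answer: -147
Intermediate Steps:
D = -163
D - t(H, 13) = -163 - 1*(-16) = -163 + 16 = -147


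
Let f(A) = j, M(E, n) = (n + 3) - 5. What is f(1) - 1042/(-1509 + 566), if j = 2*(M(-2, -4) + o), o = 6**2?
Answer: 57622/943 ≈ 61.105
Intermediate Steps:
M(E, n) = -2 + n (M(E, n) = (3 + n) - 5 = -2 + n)
o = 36
j = 60 (j = 2*((-2 - 4) + 36) = 2*(-6 + 36) = 2*30 = 60)
f(A) = 60
f(1) - 1042/(-1509 + 566) = 60 - 1042/(-1509 + 566) = 60 - 1042/(-943) = 60 - 1/943*(-1042) = 60 + 1042/943 = 57622/943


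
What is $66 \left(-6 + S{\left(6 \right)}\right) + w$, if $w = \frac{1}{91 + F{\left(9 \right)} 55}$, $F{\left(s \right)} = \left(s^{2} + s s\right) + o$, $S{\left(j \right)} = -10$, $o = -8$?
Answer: $- \frac{9040415}{8561} \approx -1056.0$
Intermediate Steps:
$F{\left(s \right)} = -8 + 2 s^{2}$ ($F{\left(s \right)} = \left(s^{2} + s s\right) - 8 = \left(s^{2} + s^{2}\right) - 8 = 2 s^{2} - 8 = -8 + 2 s^{2}$)
$w = \frac{1}{8561}$ ($w = \frac{1}{91 + \left(-8 + 2 \cdot 9^{2}\right) 55} = \frac{1}{91 + \left(-8 + 2 \cdot 81\right) 55} = \frac{1}{91 + \left(-8 + 162\right) 55} = \frac{1}{91 + 154 \cdot 55} = \frac{1}{91 + 8470} = \frac{1}{8561} \approx 0.00011681$)
$66 \left(-6 + S{\left(6 \right)}\right) + w = 66 \left(-6 - 10\right) + \frac{1}{8561} = 66 \left(-16\right) + \frac{1}{8561} = -1056 + \frac{1}{8561} = - \frac{9040415}{8561}$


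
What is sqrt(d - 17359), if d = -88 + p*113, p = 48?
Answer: I*sqrt(12023) ≈ 109.65*I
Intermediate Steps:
d = 5336 (d = -88 + 48*113 = -88 + 5424 = 5336)
sqrt(d - 17359) = sqrt(5336 - 17359) = sqrt(-12023) = I*sqrt(12023)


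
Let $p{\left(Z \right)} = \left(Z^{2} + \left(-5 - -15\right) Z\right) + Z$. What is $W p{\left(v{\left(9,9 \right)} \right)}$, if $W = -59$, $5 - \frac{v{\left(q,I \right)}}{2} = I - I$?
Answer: $-12390$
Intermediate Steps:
$v{\left(q,I \right)} = 10$ ($v{\left(q,I \right)} = 10 - 2 \left(I - I\right) = 10 - 0 = 10 + 0 = 10$)
$p{\left(Z \right)} = Z^{2} + 11 Z$ ($p{\left(Z \right)} = \left(Z^{2} + \left(-5 + 15\right) Z\right) + Z = \left(Z^{2} + 10 Z\right) + Z = Z^{2} + 11 Z$)
$W p{\left(v{\left(9,9 \right)} \right)} = - 59 \cdot 10 \left(11 + 10\right) = - 59 \cdot 10 \cdot 21 = \left(-59\right) 210 = -12390$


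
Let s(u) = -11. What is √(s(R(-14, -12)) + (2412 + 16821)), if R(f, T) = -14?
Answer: √19222 ≈ 138.64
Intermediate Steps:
√(s(R(-14, -12)) + (2412 + 16821)) = √(-11 + (2412 + 16821)) = √(-11 + 19233) = √19222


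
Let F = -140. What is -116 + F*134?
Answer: -18876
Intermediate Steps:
-116 + F*134 = -116 - 140*134 = -116 - 18760 = -18876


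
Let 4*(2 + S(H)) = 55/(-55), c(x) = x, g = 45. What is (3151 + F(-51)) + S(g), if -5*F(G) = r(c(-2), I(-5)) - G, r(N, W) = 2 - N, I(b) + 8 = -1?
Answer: 12551/4 ≈ 3137.8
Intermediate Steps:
I(b) = -9 (I(b) = -8 - 1 = -9)
S(H) = -9/4 (S(H) = -2 + (55/(-55))/4 = -2 + (55*(-1/55))/4 = -2 + (1/4)*(-1) = -2 - 1/4 = -9/4)
F(G) = -4/5 + G/5 (F(G) = -((2 - 1*(-2)) - G)/5 = -((2 + 2) - G)/5 = -(4 - G)/5 = -4/5 + G/5)
(3151 + F(-51)) + S(g) = (3151 + (-4/5 + (1/5)*(-51))) - 9/4 = (3151 + (-4/5 - 51/5)) - 9/4 = (3151 - 11) - 9/4 = 3140 - 9/4 = 12551/4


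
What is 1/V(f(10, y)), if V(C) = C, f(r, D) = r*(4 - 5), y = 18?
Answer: -⅒ ≈ -0.10000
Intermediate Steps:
f(r, D) = -r (f(r, D) = r*(-1) = -r)
1/V(f(10, y)) = 1/(-1*10) = 1/(-10) = -⅒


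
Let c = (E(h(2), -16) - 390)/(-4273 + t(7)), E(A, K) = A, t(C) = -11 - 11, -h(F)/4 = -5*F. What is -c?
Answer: -70/859 ≈ -0.081490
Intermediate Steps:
h(F) = 20*F (h(F) = -(-20)*F = 20*F)
t(C) = -22
c = 70/859 (c = (20*2 - 390)/(-4273 - 22) = (40 - 390)/(-4295) = -350*(-1/4295) = 70/859 ≈ 0.081490)
-c = -1*70/859 = -70/859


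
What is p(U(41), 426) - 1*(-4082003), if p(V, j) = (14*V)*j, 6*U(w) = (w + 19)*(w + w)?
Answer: 8972483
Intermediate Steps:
U(w) = w*(19 + w)/3 (U(w) = ((w + 19)*(w + w))/6 = ((19 + w)*(2*w))/6 = (2*w*(19 + w))/6 = w*(19 + w)/3)
p(V, j) = 14*V*j
p(U(41), 426) - 1*(-4082003) = 14*((1/3)*41*(19 + 41))*426 - 1*(-4082003) = 14*((1/3)*41*60)*426 + 4082003 = 14*820*426 + 4082003 = 4890480 + 4082003 = 8972483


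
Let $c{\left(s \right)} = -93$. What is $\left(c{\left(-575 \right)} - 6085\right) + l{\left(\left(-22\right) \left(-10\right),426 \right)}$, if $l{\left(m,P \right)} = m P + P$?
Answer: $87968$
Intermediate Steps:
$l{\left(m,P \right)} = P + P m$ ($l{\left(m,P \right)} = P m + P = P + P m$)
$\left(c{\left(-575 \right)} - 6085\right) + l{\left(\left(-22\right) \left(-10\right),426 \right)} = \left(-93 - 6085\right) + 426 \left(1 - -220\right) = -6178 + 426 \left(1 + 220\right) = -6178 + 426 \cdot 221 = -6178 + 94146 = 87968$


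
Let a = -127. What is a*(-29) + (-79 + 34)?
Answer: 3638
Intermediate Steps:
a*(-29) + (-79 + 34) = -127*(-29) + (-79 + 34) = 3683 - 45 = 3638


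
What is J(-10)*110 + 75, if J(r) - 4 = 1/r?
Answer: 504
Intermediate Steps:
J(r) = 4 + 1/r
J(-10)*110 + 75 = (4 + 1/(-10))*110 + 75 = (4 - ⅒)*110 + 75 = (39/10)*110 + 75 = 429 + 75 = 504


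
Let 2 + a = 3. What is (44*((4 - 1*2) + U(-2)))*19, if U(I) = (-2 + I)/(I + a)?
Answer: 5016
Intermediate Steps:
a = 1 (a = -2 + 3 = 1)
U(I) = (-2 + I)/(1 + I) (U(I) = (-2 + I)/(I + 1) = (-2 + I)/(1 + I))
(44*((4 - 1*2) + U(-2)))*19 = (44*((4 - 1*2) + (-2 - 2)/(1 - 2)))*19 = (44*((4 - 2) - 4/(-1)))*19 = (44*(2 - 1*(-4)))*19 = (44*(2 + 4))*19 = (44*6)*19 = 264*19 = 5016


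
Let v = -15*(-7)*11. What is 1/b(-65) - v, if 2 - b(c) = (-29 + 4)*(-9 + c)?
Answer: -2134441/1848 ≈ -1155.0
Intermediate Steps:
b(c) = -223 + 25*c (b(c) = 2 - (-29 + 4)*(-9 + c) = 2 - (-25)*(-9 + c) = 2 - (225 - 25*c) = 2 + (-225 + 25*c) = -223 + 25*c)
v = 1155 (v = 105*11 = 1155)
1/b(-65) - v = 1/(-223 + 25*(-65)) - 1*1155 = 1/(-223 - 1625) - 1155 = 1/(-1848) - 1155 = -1/1848 - 1155 = -2134441/1848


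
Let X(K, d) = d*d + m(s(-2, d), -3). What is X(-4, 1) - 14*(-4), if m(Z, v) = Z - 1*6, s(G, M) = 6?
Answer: 57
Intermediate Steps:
m(Z, v) = -6 + Z (m(Z, v) = Z - 6 = -6 + Z)
X(K, d) = d² (X(K, d) = d*d + (-6 + 6) = d² + 0 = d²)
X(-4, 1) - 14*(-4) = 1² - 14*(-4) = 1 + 56 = 57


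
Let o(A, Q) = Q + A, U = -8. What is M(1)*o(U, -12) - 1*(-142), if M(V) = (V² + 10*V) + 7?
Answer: -218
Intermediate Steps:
M(V) = 7 + V² + 10*V
o(A, Q) = A + Q
M(1)*o(U, -12) - 1*(-142) = (7 + 1² + 10*1)*(-8 - 12) - 1*(-142) = (7 + 1 + 10)*(-20) + 142 = 18*(-20) + 142 = -360 + 142 = -218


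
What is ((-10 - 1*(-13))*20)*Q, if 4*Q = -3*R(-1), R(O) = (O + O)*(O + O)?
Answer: -180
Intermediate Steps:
R(O) = 4*O² (R(O) = (2*O)*(2*O) = 4*O²)
Q = -3 (Q = (-12*(-1)²)/4 = (-12)/4 = (-3*4)/4 = (¼)*(-12) = -3)
((-10 - 1*(-13))*20)*Q = ((-10 - 1*(-13))*20)*(-3) = ((-10 + 13)*20)*(-3) = (3*20)*(-3) = 60*(-3) = -180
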